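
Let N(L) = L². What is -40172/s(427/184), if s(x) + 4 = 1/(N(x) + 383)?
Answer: 132057184611/13140713 ≈ 10049.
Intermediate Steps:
s(x) = -4 + 1/(383 + x²) (s(x) = -4 + 1/(x² + 383) = -4 + 1/(383 + x²))
-40172/s(427/184) = -40172*(383 + (427/184)²)/(-1531 - 4*(427/184)²) = -40172*(383 + 182329/33856)/(-1531 - 4*182329/33856) = -40172*13149177/(33856*(-1531 - 182329/8464)) = -40172/((33856/13149177)*(-13140713/8464)) = -40172/(-52562852/13149177) = -40172*(-13149177/52562852) = 132057184611/13140713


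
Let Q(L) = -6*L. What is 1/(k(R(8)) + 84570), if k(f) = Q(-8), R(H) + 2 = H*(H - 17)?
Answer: 1/84618 ≈ 1.1818e-5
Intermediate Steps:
R(H) = -2 + H*(-17 + H) (R(H) = -2 + H*(H - 17) = -2 + H*(-17 + H))
k(f) = 48 (k(f) = -6*(-8) = 48)
1/(k(R(8)) + 84570) = 1/(48 + 84570) = 1/84618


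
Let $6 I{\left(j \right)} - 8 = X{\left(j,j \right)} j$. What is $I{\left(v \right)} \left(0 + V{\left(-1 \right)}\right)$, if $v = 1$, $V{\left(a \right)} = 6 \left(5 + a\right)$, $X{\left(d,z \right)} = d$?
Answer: $36$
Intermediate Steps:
$V{\left(a \right)} = 30 + 6 a$
$I{\left(j \right)} = \frac{4}{3} + \frac{j^{2}}{6}$ ($I{\left(j \right)} = \frac{4}{3} + \frac{j j}{6} = \frac{4}{3} + \frac{j^{2}}{6}$)
$I{\left(v \right)} \left(0 + V{\left(-1 \right)}\right) = \left(\frac{4}{3} + \frac{1^{2}}{6}\right) \left(0 + \left(30 + 6 \left(-1\right)\right)\right) = \left(\frac{4}{3} + \frac{1}{6} \cdot 1\right) \left(0 + \left(30 - 6\right)\right) = \left(\frac{4}{3} + \frac{1}{6}\right) \left(0 + 24\right) = \frac{3}{2} \cdot 24 = 36$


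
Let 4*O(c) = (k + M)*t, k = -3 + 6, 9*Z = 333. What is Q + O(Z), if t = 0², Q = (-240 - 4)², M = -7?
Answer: 59536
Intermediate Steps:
Z = 37 (Z = (⅑)*333 = 37)
Q = 59536 (Q = (-244)² = 59536)
t = 0
k = 3
O(c) = 0 (O(c) = ((3 - 7)*0)/4 = (-4*0)/4 = (¼)*0 = 0)
Q + O(Z) = 59536 + 0 = 59536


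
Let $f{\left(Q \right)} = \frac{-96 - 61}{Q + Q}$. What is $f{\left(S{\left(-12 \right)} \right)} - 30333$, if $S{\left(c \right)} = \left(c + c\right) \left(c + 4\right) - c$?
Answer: $- \frac{12376021}{408} \approx -30333.0$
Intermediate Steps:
$S{\left(c \right)} = - c + 2 c \left(4 + c\right)$ ($S{\left(c \right)} = 2 c \left(4 + c\right) - c = - c + 2 c \left(4 + c\right)$)
$f{\left(Q \right)} = - \frac{157}{2 Q}$
$f{\left(S{\left(-12 \right)} \right)} - 30333 = - \frac{157}{2 \left(- 12 \left(7 + 2 \left(-12\right)\right)\right)} - 30333 = - \frac{157}{2 \left(- 12 \left(7 - 24\right)\right)} - 30333 = - \frac{157}{2 \left(\left(-12\right) \left(-17\right)\right)} - 30333 = - \frac{157}{2 \cdot 204} - 30333 = \left(- \frac{157}{2}\right) \frac{1}{204} - 30333 = - \frac{157}{408} - 30333 = - \frac{12376021}{408}$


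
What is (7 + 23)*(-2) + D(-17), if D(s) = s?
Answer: -77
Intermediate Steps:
(7 + 23)*(-2) + D(-17) = (7 + 23)*(-2) - 17 = 30*(-2) - 17 = -60 - 17 = -77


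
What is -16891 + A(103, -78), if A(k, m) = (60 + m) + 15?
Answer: -16894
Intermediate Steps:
A(k, m) = 75 + m
-16891 + A(103, -78) = -16891 + (75 - 78) = -16891 - 3 = -16894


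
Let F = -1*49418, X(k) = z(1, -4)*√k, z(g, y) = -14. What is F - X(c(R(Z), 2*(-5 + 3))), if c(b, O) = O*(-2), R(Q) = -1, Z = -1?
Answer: -49418 + 28*√2 ≈ -49378.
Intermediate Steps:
c(b, O) = -2*O
X(k) = -14*√k
F = -49418
F - X(c(R(Z), 2*(-5 + 3))) = -49418 - (-14)*√(-4*(-5 + 3)) = -49418 - (-14)*√(-4*(-2)) = -49418 - (-14)*√(-2*(-4)) = -49418 - (-14)*√8 = -49418 - (-14)*2*√2 = -49418 - (-28)*√2 = -49418 + 28*√2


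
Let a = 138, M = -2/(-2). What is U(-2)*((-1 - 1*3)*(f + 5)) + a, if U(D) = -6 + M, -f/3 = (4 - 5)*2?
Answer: 358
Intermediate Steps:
M = 1 (M = -2*(-½) = 1)
f = 6 (f = -3*(4 - 5)*2 = -(-3)*2 = -3*(-2) = 6)
U(D) = -5 (U(D) = -6 + 1 = -5)
U(-2)*((-1 - 1*3)*(f + 5)) + a = -5*(-1 - 1*3)*(6 + 5) + 138 = -5*(-1 - 3)*11 + 138 = -(-20)*11 + 138 = -5*(-44) + 138 = 220 + 138 = 358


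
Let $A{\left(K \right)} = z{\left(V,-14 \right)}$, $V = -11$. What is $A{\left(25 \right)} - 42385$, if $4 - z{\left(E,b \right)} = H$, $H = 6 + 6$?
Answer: $-42393$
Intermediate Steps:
$H = 12$
$z{\left(E,b \right)} = -8$ ($z{\left(E,b \right)} = 4 - 12 = -8$)
$A{\left(K \right)} = -8$
$A{\left(25 \right)} - 42385 = -8 - 42385 = -42393$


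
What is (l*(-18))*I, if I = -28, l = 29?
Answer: 14616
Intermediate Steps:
(l*(-18))*I = (29*(-18))*(-28) = -522*(-28) = 14616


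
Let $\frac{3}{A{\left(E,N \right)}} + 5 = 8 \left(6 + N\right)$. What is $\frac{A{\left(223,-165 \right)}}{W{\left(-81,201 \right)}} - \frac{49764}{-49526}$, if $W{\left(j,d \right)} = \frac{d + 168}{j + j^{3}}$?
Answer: $\frac{5690106636}{1296516391} \approx 4.3888$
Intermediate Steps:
$A{\left(E,N \right)} = \frac{3}{43 + 8 N}$ ($A{\left(E,N \right)} = \frac{3}{-5 + 8 \left(6 + N\right)} = \frac{3}{-5 + \left(48 + 8 N\right)} = \frac{3}{43 + 8 N}$)
$W{\left(j,d \right)} = \frac{168 + d}{j + j^{3}}$
$\frac{A{\left(223,-165 \right)}}{W{\left(-81,201 \right)}} - \frac{49764}{-49526} = \frac{3 \frac{1}{43 + 8 \left(-165\right)}}{\frac{1}{-81 + \left(-81\right)^{3}} \left(168 + 201\right)} - \frac{49764}{-49526} = \frac{3 \frac{1}{43 - 1320}}{\frac{1}{-81 - 531441} \cdot 369} - - \frac{24882}{24763} = \frac{3 \frac{1}{-1277}}{\frac{1}{-531522} \cdot 369} + \frac{24882}{24763} = \frac{3 \left(- \frac{1}{1277}\right)}{\left(- \frac{1}{531522}\right) 369} + \frac{24882}{24763} = - \frac{3}{1277 \left(- \frac{41}{59058}\right)} + \frac{24882}{24763} = \left(- \frac{3}{1277}\right) \left(- \frac{59058}{41}\right) + \frac{24882}{24763} = \frac{177174}{52357} + \frac{24882}{24763} = \frac{5690106636}{1296516391}$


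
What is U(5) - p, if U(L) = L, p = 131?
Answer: -126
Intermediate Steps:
U(5) - p = 5 - 1*131 = 5 - 131 = -126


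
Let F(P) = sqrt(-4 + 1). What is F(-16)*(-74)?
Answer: -74*I*sqrt(3) ≈ -128.17*I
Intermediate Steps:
F(P) = I*sqrt(3) (F(P) = sqrt(-3) = I*sqrt(3))
F(-16)*(-74) = (I*sqrt(3))*(-74) = -74*I*sqrt(3)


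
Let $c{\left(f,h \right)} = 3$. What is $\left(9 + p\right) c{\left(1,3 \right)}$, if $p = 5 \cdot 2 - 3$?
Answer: $48$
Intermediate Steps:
$p = 7$ ($p = 10 - 3 = 7$)
$\left(9 + p\right) c{\left(1,3 \right)} = \left(9 + 7\right) 3 = 16 \cdot 3 = 48$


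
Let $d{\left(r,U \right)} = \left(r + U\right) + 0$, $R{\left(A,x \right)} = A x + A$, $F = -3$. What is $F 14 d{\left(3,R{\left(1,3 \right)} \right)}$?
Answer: $-294$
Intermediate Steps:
$R{\left(A,x \right)} = A + A x$
$d{\left(r,U \right)} = U + r$ ($d{\left(r,U \right)} = \left(U + r\right) + 0 = U + r$)
$F 14 d{\left(3,R{\left(1,3 \right)} \right)} = \left(-3\right) 14 \left(1 \left(1 + 3\right) + 3\right) = - 42 \left(1 \cdot 4 + 3\right) = - 42 \left(4 + 3\right) = \left(-42\right) 7 = -294$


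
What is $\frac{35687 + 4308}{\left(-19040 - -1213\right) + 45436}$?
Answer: $\frac{39995}{27609} \approx 1.4486$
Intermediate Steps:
$\frac{35687 + 4308}{\left(-19040 - -1213\right) + 45436} = \frac{39995}{\left(-19040 + 1213\right) + 45436} = \frac{39995}{-17827 + 45436} = \frac{39995}{27609}$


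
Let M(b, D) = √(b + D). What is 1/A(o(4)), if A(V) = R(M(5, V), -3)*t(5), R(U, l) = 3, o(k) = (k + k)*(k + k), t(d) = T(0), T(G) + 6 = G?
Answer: -1/18 ≈ -0.055556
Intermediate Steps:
M(b, D) = √(D + b)
T(G) = -6 + G
t(d) = -6 (t(d) = -6 + 0 = -6)
o(k) = 4*k² (o(k) = (2*k)*(2*k) = 4*k²)
A(V) = -18 (A(V) = 3*(-6) = -18)
1/A(o(4)) = 1/(-18) = -1/18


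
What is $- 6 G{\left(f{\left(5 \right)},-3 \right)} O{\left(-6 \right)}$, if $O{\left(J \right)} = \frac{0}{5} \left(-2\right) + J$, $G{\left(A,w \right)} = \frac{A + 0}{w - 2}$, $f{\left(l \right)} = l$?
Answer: $-36$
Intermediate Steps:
$G{\left(A,w \right)} = \frac{A}{-2 + w}$
$O{\left(J \right)} = J$ ($O{\left(J \right)} = 0 \cdot \frac{1}{5} \left(-2\right) + J = 0 \left(-2\right) + J = 0 + J = J$)
$- 6 G{\left(f{\left(5 \right)},-3 \right)} O{\left(-6 \right)} = - 6 \frac{5}{-2 - 3} \left(-6\right) = - 6 \frac{5}{-5} \left(-6\right) = - 6 \cdot 5 \left(- \frac{1}{5}\right) \left(-6\right) = \left(-6\right) \left(-1\right) \left(-6\right) = 6 \left(-6\right) = -36$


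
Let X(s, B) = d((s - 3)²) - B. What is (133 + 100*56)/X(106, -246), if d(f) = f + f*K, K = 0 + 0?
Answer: 441/835 ≈ 0.52814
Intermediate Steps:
K = 0
d(f) = f (d(f) = f + f*0 = f + 0 = f)
X(s, B) = (-3 + s)² - B (X(s, B) = (s - 3)² - B = (-3 + s)² - B)
(133 + 100*56)/X(106, -246) = (133 + 100*56)/((-3 + 106)² - 1*(-246)) = (133 + 5600)/(103² + 246) = 5733/(10609 + 246) = 5733/10855 = 5733*(1/10855) = 441/835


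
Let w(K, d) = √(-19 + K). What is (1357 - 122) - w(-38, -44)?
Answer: 1235 - I*√57 ≈ 1235.0 - 7.5498*I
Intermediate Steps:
(1357 - 122) - w(-38, -44) = (1357 - 122) - √(-19 - 38) = 1235 - √(-57) = 1235 - I*√57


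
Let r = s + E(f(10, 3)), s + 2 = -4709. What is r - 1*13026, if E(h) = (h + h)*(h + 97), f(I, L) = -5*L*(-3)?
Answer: -4957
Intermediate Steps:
s = -4711 (s = -2 - 4709 = -4711)
f(I, L) = 15*L
E(h) = 2*h*(97 + h) (E(h) = (2*h)*(97 + h) = 2*h*(97 + h))
r = 8069 (r = -4711 + 2*(15*3)*(97 + 15*3) = -4711 + 2*45*(97 + 45) = -4711 + 2*45*142 = -4711 + 12780 = 8069)
r - 1*13026 = 8069 - 1*13026 = 8069 - 13026 = -4957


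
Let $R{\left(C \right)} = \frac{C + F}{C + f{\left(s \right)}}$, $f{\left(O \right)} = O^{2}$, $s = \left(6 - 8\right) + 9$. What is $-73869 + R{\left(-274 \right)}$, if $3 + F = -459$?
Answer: $- \frac{16619789}{225} \approx -73866.0$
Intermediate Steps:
$F = -462$ ($F = -3 - 459 = -462$)
$s = 7$ ($s = -2 + 9 = 7$)
$R{\left(C \right)} = \frac{-462 + C}{49 + C}$ ($R{\left(C \right)} = \frac{C - 462}{C + 7^{2}} = \frac{-462 + C}{C + 49} = \frac{-462 + C}{49 + C}$)
$-73869 + R{\left(-274 \right)} = -73869 + \frac{-462 - 274}{49 - 274} = -73869 + \frac{1}{-225} \left(-736\right) = -73869 - - \frac{736}{225} = -73869 + \frac{736}{225} = - \frac{16619789}{225}$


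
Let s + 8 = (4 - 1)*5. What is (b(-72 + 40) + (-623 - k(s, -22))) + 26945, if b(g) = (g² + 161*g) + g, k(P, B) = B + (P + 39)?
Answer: 22138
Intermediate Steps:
s = 7 (s = -8 + (4 - 1)*5 = -8 + 3*5 = -8 + 15 = 7)
k(P, B) = 39 + B + P (k(P, B) = B + (39 + P) = 39 + B + P)
b(g) = g² + 162*g
(b(-72 + 40) + (-623 - k(s, -22))) + 26945 = ((-72 + 40)*(162 + (-72 + 40)) + (-623 - (39 - 22 + 7))) + 26945 = (-32*(162 - 32) + (-623 - 1*24)) + 26945 = (-32*130 + (-623 - 24)) + 26945 = (-4160 - 647) + 26945 = -4807 + 26945 = 22138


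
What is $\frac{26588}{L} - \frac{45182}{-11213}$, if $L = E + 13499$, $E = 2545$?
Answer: $\frac{255757813}{44975343} \approx 5.6866$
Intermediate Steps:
$L = 16044$ ($L = 2545 + 13499 = 16044$)
$\frac{26588}{L} - \frac{45182}{-11213} = \frac{26588}{16044} - \frac{45182}{-11213} = 26588 \cdot \frac{1}{16044} - - \frac{45182}{11213} = \frac{6647}{4011} + \frac{45182}{11213} = \frac{255757813}{44975343}$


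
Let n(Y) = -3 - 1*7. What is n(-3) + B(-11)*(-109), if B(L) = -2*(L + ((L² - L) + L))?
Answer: 23970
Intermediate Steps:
n(Y) = -10 (n(Y) = -3 - 7 = -10)
B(L) = -2*L - 2*L² (B(L) = -2*(L + L²) = -2*L - 2*L²)
n(-3) + B(-11)*(-109) = -10 - 2*(-11)*(1 - 11)*(-109) = -10 - 2*(-11)*(-10)*(-109) = -10 - 220*(-109) = -10 + 23980 = 23970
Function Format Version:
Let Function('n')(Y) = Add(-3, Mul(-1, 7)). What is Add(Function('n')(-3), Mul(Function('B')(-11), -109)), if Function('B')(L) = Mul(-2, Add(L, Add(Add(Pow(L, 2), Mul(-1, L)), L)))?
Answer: 23970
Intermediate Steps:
Function('n')(Y) = -10 (Function('n')(Y) = Add(-3, -7) = -10)
Function('B')(L) = Add(Mul(-2, L), Mul(-2, Pow(L, 2))) (Function('B')(L) = Mul(-2, Add(L, Pow(L, 2))) = Add(Mul(-2, L), Mul(-2, Pow(L, 2))))
Add(Function('n')(-3), Mul(Function('B')(-11), -109)) = Add(-10, Mul(Mul(-2, -11, Add(1, -11)), -109)) = Add(-10, Mul(Mul(-2, -11, -10), -109)) = Add(-10, Mul(-220, -109)) = Add(-10, 23980) = 23970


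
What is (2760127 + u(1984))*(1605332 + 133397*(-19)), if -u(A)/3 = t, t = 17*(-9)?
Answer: -2565166877646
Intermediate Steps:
t = -153
u(A) = 459 (u(A) = -3*(-153) = 459)
(2760127 + u(1984))*(1605332 + 133397*(-19)) = (2760127 + 459)*(1605332 + 133397*(-19)) = 2760586*(1605332 - 2534543) = 2760586*(-929211) = -2565166877646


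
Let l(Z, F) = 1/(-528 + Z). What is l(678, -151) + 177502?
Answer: 26625301/150 ≈ 1.7750e+5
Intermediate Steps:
l(678, -151) + 177502 = 1/(-528 + 678) + 177502 = 1/150 + 177502 = 26625301/150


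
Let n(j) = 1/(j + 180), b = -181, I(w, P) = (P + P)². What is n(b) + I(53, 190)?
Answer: 144399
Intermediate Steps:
I(w, P) = 4*P² (I(w, P) = (2*P)² = 4*P²)
n(j) = 1/(180 + j)
n(b) + I(53, 190) = 1/(180 - 181) + 4*190² = 1/(-1) + 4*36100 = -1 + 144400 = 144399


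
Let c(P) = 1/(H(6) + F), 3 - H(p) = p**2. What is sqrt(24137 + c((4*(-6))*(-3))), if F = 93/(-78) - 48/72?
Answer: 5*sqrt(7137747503)/2719 ≈ 155.36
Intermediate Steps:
F = -145/78 (F = 93*(-1/78) - 48*1/72 = -31/26 - 2/3 = -145/78 ≈ -1.8590)
H(p) = 3 - p**2
c(P) = -78/2719 (c(P) = 1/((3 - 1*6**2) - 145/78) = 1/((3 - 1*36) - 145/78) = 1/((3 - 36) - 145/78) = 1/(-33 - 145/78) = 1/(-2719/78) = -78/2719)
sqrt(24137 + c((4*(-6))*(-3))) = sqrt(24137 - 78/2719) = sqrt(65628425/2719) = 5*sqrt(7137747503)/2719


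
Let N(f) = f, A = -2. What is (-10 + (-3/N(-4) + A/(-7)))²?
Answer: 63001/784 ≈ 80.358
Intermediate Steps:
(-10 + (-3/N(-4) + A/(-7)))² = (-10 + (-3/(-4) - 2/(-7)))² = (-10 + (-3*(-¼) - 2*(-⅐)))² = (-10 + (¾ + 2/7))² = (-10 + 29/28)² = (-251/28)² = 63001/784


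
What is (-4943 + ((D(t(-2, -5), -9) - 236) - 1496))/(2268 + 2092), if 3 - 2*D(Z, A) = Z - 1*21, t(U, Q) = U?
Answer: -3331/2180 ≈ -1.5280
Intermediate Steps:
D(Z, A) = 12 - Z/2 (D(Z, A) = 3/2 - (Z - 1*21)/2 = 3/2 - (Z - 21)/2 = 3/2 - (-21 + Z)/2 = 3/2 + (21/2 - Z/2) = 12 - Z/2)
(-4943 + ((D(t(-2, -5), -9) - 236) - 1496))/(2268 + 2092) = (-4943 + (((12 - ½*(-2)) - 236) - 1496))/(2268 + 2092) = (-4943 + (((12 + 1) - 236) - 1496))/4360 = (-4943 + ((13 - 236) - 1496))*(1/4360) = (-4943 + (-223 - 1496))*(1/4360) = (-4943 - 1719)*(1/4360) = -6662*1/4360 = -3331/2180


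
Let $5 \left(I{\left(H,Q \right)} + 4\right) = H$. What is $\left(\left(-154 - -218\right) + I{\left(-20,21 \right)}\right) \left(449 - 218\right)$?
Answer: $12936$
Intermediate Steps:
$I{\left(H,Q \right)} = -4 + \frac{H}{5}$
$\left(\left(-154 - -218\right) + I{\left(-20,21 \right)}\right) \left(449 - 218\right) = \left(\left(-154 - -218\right) + \left(-4 + \frac{1}{5} \left(-20\right)\right)\right) \left(449 - 218\right) = \left(\left(-154 + 218\right) - 8\right) 231 = \left(64 - 8\right) 231 = 56 \cdot 231 = 12936$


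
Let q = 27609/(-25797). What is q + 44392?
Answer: 381717605/8599 ≈ 44391.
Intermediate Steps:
q = -9203/8599 (q = 27609*(-1/25797) = -9203/8599 ≈ -1.0702)
q + 44392 = -9203/8599 + 44392 = 381717605/8599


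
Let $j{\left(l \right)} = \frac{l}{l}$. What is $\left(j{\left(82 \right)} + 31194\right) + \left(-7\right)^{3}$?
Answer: $30852$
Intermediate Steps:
$j{\left(l \right)} = 1$
$\left(j{\left(82 \right)} + 31194\right) + \left(-7\right)^{3} = \left(1 + 31194\right) + \left(-7\right)^{3} = 31195 - 343 = 30852$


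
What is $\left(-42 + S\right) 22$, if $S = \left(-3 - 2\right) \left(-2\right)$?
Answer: $-704$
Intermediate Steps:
$S = 10$ ($S = \left(-5\right) \left(-2\right) = 10$)
$\left(-42 + S\right) 22 = \left(-42 + 10\right) 22 = \left(-32\right) 22 = -704$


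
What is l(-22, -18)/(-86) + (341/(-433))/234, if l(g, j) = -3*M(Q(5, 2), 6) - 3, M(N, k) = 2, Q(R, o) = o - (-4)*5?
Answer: 220643/2178423 ≈ 0.10129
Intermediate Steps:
Q(R, o) = 20 + o (Q(R, o) = o - 1*(-20) = o + 20 = 20 + o)
l(g, j) = -9 (l(g, j) = -3*2 - 3 = -6 - 3 = -9)
l(-22, -18)/(-86) + (341/(-433))/234 = -9/(-86) + (341/(-433))/234 = -9*(-1/86) + (341*(-1/433))*(1/234) = 9/86 - 341/433*1/234 = 9/86 - 341/101322 = 220643/2178423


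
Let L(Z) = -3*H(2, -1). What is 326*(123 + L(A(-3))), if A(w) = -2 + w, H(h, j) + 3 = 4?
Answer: 39120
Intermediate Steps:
H(h, j) = 1 (H(h, j) = -3 + 4 = 1)
L(Z) = -3 (L(Z) = -3*1 = -3)
326*(123 + L(A(-3))) = 326*(123 - 3) = 326*120 = 39120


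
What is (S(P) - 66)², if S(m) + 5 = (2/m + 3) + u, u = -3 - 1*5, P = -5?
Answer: 145924/25 ≈ 5837.0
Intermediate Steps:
u = -8 (u = -3 - 5 = -8)
S(m) = -10 + 2/m (S(m) = -5 + ((2/m + 3) - 8) = -5 + ((3 + 2/m) - 8) = -5 + (-5 + 2/m) = -10 + 2/m)
(S(P) - 66)² = ((-10 + 2/(-5)) - 66)² = ((-10 + 2*(-⅕)) - 66)² = ((-10 - ⅖) - 66)² = (-52/5 - 66)² = (-382/5)² = 145924/25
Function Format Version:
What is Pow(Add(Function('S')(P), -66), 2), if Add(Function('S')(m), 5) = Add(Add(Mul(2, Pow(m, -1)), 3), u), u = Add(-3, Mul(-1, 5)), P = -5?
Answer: Rational(145924, 25) ≈ 5837.0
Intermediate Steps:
u = -8 (u = Add(-3, -5) = -8)
Function('S')(m) = Add(-10, Mul(2, Pow(m, -1))) (Function('S')(m) = Add(-5, Add(Add(Mul(2, Pow(m, -1)), 3), -8)) = Add(-5, Add(Add(3, Mul(2, Pow(m, -1))), -8)) = Add(-5, Add(-5, Mul(2, Pow(m, -1)))) = Add(-10, Mul(2, Pow(m, -1))))
Pow(Add(Function('S')(P), -66), 2) = Pow(Add(Add(-10, Mul(2, Pow(-5, -1))), -66), 2) = Pow(Add(Add(-10, Mul(2, Rational(-1, 5))), -66), 2) = Pow(Add(Add(-10, Rational(-2, 5)), -66), 2) = Pow(Add(Rational(-52, 5), -66), 2) = Pow(Rational(-382, 5), 2) = Rational(145924, 25)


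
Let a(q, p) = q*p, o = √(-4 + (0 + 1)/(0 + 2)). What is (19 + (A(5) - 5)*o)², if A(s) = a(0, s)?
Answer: 547/2 - 95*I*√14 ≈ 273.5 - 355.46*I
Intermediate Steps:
o = I*√14/2 (o = √(-4 + 1/2) = √(-4 + 1*(½)) = √(-4 + ½) = √(-7/2) = I*√14/2 ≈ 1.8708*I)
a(q, p) = p*q
A(s) = 0 (A(s) = s*0 = 0)
(19 + (A(5) - 5)*o)² = (19 + (0 - 5)*(I*√14/2))² = (19 - 5*I*√14/2)²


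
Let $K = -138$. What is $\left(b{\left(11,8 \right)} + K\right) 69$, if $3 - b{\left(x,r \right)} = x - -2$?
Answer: $-10212$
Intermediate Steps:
$b{\left(x,r \right)} = 1 - x$ ($b{\left(x,r \right)} = 3 - \left(x - -2\right) = 3 - \left(x + 2\right) = 3 - \left(2 + x\right) = 1 - x$)
$\left(b{\left(11,8 \right)} + K\right) 69 = \left(\left(1 - 11\right) - 138\right) 69 = \left(-10 - 138\right) 69 = \left(-148\right) 69 = -10212$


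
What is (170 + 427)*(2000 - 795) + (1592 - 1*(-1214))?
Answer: 722191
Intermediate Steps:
(170 + 427)*(2000 - 795) + (1592 - 1*(-1214)) = 597*1205 + (1592 + 1214) = 719385 + 2806 = 722191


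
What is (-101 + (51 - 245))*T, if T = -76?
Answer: 22420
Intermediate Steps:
(-101 + (51 - 245))*T = (-101 + (51 - 245))*(-76) = (-101 - 194)*(-76) = -295*(-76) = 22420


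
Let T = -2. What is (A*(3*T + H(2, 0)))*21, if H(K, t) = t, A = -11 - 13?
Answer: 3024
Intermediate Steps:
A = -24
(A*(3*T + H(2, 0)))*21 = -24*(3*(-2) + 0)*21 = -24*(-6 + 0)*21 = -24*(-6)*21 = 144*21 = 3024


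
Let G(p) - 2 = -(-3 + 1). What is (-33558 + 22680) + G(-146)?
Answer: -10874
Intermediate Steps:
G(p) = 4 (G(p) = 2 - (-3 + 1) = 2 - 1*(-2) = 2 + 2 = 4)
(-33558 + 22680) + G(-146) = (-33558 + 22680) + 4 = -10878 + 4 = -10874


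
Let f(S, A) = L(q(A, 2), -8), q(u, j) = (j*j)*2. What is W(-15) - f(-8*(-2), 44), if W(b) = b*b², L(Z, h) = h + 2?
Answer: -3369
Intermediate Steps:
q(u, j) = 2*j² (q(u, j) = j²*2 = 2*j²)
L(Z, h) = 2 + h
W(b) = b³
f(S, A) = -6 (f(S, A) = 2 - 8 = -6)
W(-15) - f(-8*(-2), 44) = (-15)³ - 1*(-6) = -3375 + 6 = -3369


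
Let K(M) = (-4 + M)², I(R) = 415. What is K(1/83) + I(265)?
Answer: 2968496/6889 ≈ 430.90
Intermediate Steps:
K(1/83) + I(265) = (-4 + 1/83)² + 415 = (-331/83)² + 415 = 109561/6889 + 415 = 2968496/6889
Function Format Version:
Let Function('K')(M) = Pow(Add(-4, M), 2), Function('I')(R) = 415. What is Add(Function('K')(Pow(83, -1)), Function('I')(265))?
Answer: Rational(2968496, 6889) ≈ 430.90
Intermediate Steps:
Add(Function('K')(Pow(83, -1)), Function('I')(265)) = Add(Pow(Add(-4, Pow(83, -1)), 2), 415) = Add(Pow(Add(-4, Rational(1, 83)), 2), 415) = Add(Pow(Rational(-331, 83), 2), 415) = Add(Rational(109561, 6889), 415) = Rational(2968496, 6889)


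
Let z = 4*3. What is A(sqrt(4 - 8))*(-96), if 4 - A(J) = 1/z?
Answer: -376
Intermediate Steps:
z = 12
A(J) = 47/12 (A(J) = 4 - 1/12 = 47/12)
A(sqrt(4 - 8))*(-96) = (47/12)*(-96) = -376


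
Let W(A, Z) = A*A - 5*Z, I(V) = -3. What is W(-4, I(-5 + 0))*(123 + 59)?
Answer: 5642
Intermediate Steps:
W(A, Z) = A**2 - 5*Z
W(-4, I(-5 + 0))*(123 + 59) = ((-4)**2 - 5*(-3))*(123 + 59) = (16 + 15)*182 = 31*182 = 5642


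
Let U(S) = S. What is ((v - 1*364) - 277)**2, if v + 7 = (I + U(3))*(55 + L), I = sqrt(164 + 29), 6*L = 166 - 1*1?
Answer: 2948013/2 - 132165*sqrt(193)/2 ≈ 5.5596e+5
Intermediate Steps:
L = 55/2 (L = (166 - 1*1)/6 = (166 - 1)/6 = (1/6)*165 = 55/2 ≈ 27.500)
I = sqrt(193) ≈ 13.892
v = 481/2 + 165*sqrt(193)/2 (v = -7 + (sqrt(193) + 3)*(55 + 55/2) = -7 + (3 + sqrt(193))*(165/2) = -7 + (495/2 + 165*sqrt(193)/2) = 481/2 + 165*sqrt(193)/2 ≈ 1386.6)
((v - 1*364) - 277)**2 = (((481/2 + 165*sqrt(193)/2) - 1*364) - 277)**2 = (((481/2 + 165*sqrt(193)/2) - 364) - 277)**2 = ((-247/2 + 165*sqrt(193)/2) - 277)**2 = (-801/2 + 165*sqrt(193)/2)**2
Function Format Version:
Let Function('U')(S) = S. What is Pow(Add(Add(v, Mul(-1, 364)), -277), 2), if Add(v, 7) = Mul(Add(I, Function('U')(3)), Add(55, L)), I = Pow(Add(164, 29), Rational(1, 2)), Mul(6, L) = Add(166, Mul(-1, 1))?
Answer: Add(Rational(2948013, 2), Mul(Rational(-132165, 2), Pow(193, Rational(1, 2)))) ≈ 5.5596e+5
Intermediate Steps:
L = Rational(55, 2) (L = Mul(Rational(1, 6), Add(166, Mul(-1, 1))) = Mul(Rational(1, 6), Add(166, -1)) = Mul(Rational(1, 6), 165) = Rational(55, 2) ≈ 27.500)
I = Pow(193, Rational(1, 2)) ≈ 13.892
v = Add(Rational(481, 2), Mul(Rational(165, 2), Pow(193, Rational(1, 2)))) (v = Add(-7, Mul(Add(Pow(193, Rational(1, 2)), 3), Add(55, Rational(55, 2)))) = Add(-7, Mul(Add(3, Pow(193, Rational(1, 2))), Rational(165, 2))) = Add(-7, Add(Rational(495, 2), Mul(Rational(165, 2), Pow(193, Rational(1, 2))))) = Add(Rational(481, 2), Mul(Rational(165, 2), Pow(193, Rational(1, 2)))) ≈ 1386.6)
Pow(Add(Add(v, Mul(-1, 364)), -277), 2) = Pow(Add(Add(Add(Rational(481, 2), Mul(Rational(165, 2), Pow(193, Rational(1, 2)))), Mul(-1, 364)), -277), 2) = Pow(Add(Add(Add(Rational(481, 2), Mul(Rational(165, 2), Pow(193, Rational(1, 2)))), -364), -277), 2) = Pow(Add(Add(Rational(-247, 2), Mul(Rational(165, 2), Pow(193, Rational(1, 2)))), -277), 2) = Pow(Add(Rational(-801, 2), Mul(Rational(165, 2), Pow(193, Rational(1, 2)))), 2)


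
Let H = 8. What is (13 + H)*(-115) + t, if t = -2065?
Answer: -4480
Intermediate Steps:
(13 + H)*(-115) + t = (13 + 8)*(-115) - 2065 = 21*(-115) - 2065 = -2415 - 2065 = -4480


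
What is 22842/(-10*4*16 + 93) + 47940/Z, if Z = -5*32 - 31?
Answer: -30586002/104477 ≈ -292.75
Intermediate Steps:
Z = -191 (Z = -160 - 31 = -191)
22842/(-10*4*16 + 93) + 47940/Z = 22842/(-10*4*16 + 93) + 47940/(-191) = 22842/(-40*16 + 93) + 47940*(-1/191) = 22842/(-640 + 93) - 47940/191 = 22842/(-547) - 47940/191 = 22842*(-1/547) - 47940/191 = -22842/547 - 47940/191 = -30586002/104477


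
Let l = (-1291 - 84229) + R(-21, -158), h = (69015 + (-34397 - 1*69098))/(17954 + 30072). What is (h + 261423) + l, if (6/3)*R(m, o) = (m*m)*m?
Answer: 8225498605/48026 ≈ 1.7127e+5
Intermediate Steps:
R(m, o) = m³/2 (R(m, o) = ((m*m)*m)/2 = (m²*m)/2 = m³/2)
h = -17240/24013 (h = (69015 + (-34397 - 69098))/48026 = (69015 - 103495)*(1/48026) = -34480*1/48026 = -17240/24013 ≈ -0.71794)
l = -180301/2 (l = (-1291 - 84229) + (½)*(-21)³ = -85520 + (½)*(-9261) = -85520 - 9261/2 = -180301/2 ≈ -90151.)
(h + 261423) + l = (-17240/24013 + 261423) - 180301/2 = 6277533259/24013 - 180301/2 = 8225498605/48026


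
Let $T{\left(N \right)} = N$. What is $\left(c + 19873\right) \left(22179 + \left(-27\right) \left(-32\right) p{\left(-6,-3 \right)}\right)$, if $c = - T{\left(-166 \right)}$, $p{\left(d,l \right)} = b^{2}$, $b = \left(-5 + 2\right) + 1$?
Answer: $513699765$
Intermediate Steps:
$b = -2$ ($b = -3 + 1 = -2$)
$p{\left(d,l \right)} = 4$ ($p{\left(d,l \right)} = \left(-2\right)^{2} = 4$)
$c = 166$ ($c = \left(-1\right) \left(-166\right) = 166$)
$\left(c + 19873\right) \left(22179 + \left(-27\right) \left(-32\right) p{\left(-6,-3 \right)}\right) = \left(166 + 19873\right) \left(22179 + \left(-27\right) \left(-32\right) 4\right) = 20039 \left(22179 + 864 \cdot 4\right) = 20039 \left(22179 + 3456\right) = 20039 \cdot 25635 = 513699765$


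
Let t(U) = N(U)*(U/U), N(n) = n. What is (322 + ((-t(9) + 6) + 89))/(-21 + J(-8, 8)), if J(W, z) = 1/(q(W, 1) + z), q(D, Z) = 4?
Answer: -4896/251 ≈ -19.506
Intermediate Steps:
t(U) = U (t(U) = U*(U/U) = U*1 = U)
J(W, z) = 1/(4 + z)
(322 + ((-t(9) + 6) + 89))/(-21 + J(-8, 8)) = (322 + ((-1*9 + 6) + 89))/(-21 + 1/(4 + 8)) = (322 + ((-9 + 6) + 89))/(-21 + 1/12) = (322 + (-3 + 89))/(-21 + 1/12) = (322 + 86)/(-251/12) = 408*(-12/251) = -4896/251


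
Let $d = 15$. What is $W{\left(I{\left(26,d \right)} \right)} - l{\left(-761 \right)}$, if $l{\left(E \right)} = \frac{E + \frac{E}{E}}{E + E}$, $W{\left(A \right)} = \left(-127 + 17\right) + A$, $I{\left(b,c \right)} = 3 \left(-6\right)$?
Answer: $- \frac{97788}{761} \approx -128.5$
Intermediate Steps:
$I{\left(b,c \right)} = -18$
$W{\left(A \right)} = -110 + A$
$l{\left(E \right)} = \frac{1 + E}{2 E}$ ($l{\left(E \right)} = \frac{E + 1}{2 E} = \left(1 + E\right) \frac{1}{2 E} = \frac{1 + E}{2 E}$)
$W{\left(I{\left(26,d \right)} \right)} - l{\left(-761 \right)} = \left(-110 - 18\right) - \frac{1 - 761}{2 \left(-761\right)} = -128 - \frac{1}{2} \left(- \frac{1}{761}\right) \left(-760\right) = -128 - \frac{380}{761} = - \frac{97788}{761}$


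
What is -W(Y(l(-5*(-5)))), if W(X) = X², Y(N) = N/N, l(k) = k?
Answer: -1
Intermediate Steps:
Y(N) = 1
-W(Y(l(-5*(-5)))) = -1*1² = -1*1 = -1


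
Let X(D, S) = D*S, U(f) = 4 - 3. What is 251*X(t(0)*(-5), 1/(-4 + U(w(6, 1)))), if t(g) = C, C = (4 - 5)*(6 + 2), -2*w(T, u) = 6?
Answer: -10040/3 ≈ -3346.7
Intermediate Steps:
w(T, u) = -3 (w(T, u) = -½*6 = -3)
C = -8 (C = -1*8 = -8)
U(f) = 1
t(g) = -8
251*X(t(0)*(-5), 1/(-4 + U(w(6, 1)))) = 251*((-8*(-5))/(-4 + 1)) = 251*(40/(-3)) = 251*(40*(-⅓)) = 251*(-40/3) = -10040/3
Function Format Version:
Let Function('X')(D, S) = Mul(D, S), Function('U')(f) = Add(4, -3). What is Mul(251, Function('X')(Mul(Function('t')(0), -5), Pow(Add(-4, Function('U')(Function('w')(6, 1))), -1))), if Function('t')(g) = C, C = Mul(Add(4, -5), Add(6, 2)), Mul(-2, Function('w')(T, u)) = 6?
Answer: Rational(-10040, 3) ≈ -3346.7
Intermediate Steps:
Function('w')(T, u) = -3 (Function('w')(T, u) = Mul(Rational(-1, 2), 6) = -3)
C = -8 (C = Mul(-1, 8) = -8)
Function('U')(f) = 1
Function('t')(g) = -8
Mul(251, Function('X')(Mul(Function('t')(0), -5), Pow(Add(-4, Function('U')(Function('w')(6, 1))), -1))) = Mul(251, Mul(Mul(-8, -5), Pow(Add(-4, 1), -1))) = Mul(251, Mul(40, Pow(-3, -1))) = Mul(251, Mul(40, Rational(-1, 3))) = Mul(251, Rational(-40, 3)) = Rational(-10040, 3)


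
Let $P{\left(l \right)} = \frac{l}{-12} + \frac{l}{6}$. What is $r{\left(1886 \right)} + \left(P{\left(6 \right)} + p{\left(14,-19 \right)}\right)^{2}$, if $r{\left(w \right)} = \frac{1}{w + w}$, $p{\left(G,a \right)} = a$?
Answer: $\frac{322742}{943} \approx 342.25$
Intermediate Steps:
$P{\left(l \right)} = \frac{l}{12}$ ($P{\left(l \right)} = l \left(- \frac{1}{12}\right) + l \frac{1}{6} = - \frac{l}{12} + \frac{l}{6} = \frac{l}{12}$)
$r{\left(w \right)} = \frac{1}{2 w}$
$r{\left(1886 \right)} + \left(P{\left(6 \right)} + p{\left(14,-19 \right)}\right)^{2} = \frac{1}{2 \cdot 1886} + \left(\frac{1}{12} \cdot 6 - 19\right)^{2} = \frac{1}{2} \cdot \frac{1}{1886} + \left(\frac{1}{2} - 19\right)^{2} = \frac{1}{3772} + \left(- \frac{37}{2}\right)^{2} = \frac{1}{3772} + \frac{1369}{4} = \frac{322742}{943}$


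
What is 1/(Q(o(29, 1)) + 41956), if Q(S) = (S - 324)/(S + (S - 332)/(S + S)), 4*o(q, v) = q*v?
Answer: 251/10536205 ≈ 2.3823e-5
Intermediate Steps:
o(q, v) = q*v/4 (o(q, v) = (q*v)/4 = q*v/4)
Q(S) = (-324 + S)/(S + (-332 + S)/(2*S)) (Q(S) = (-324 + S)/(S + (-332 + S)/((2*S))) = (-324 + S)/(S + (-332 + S)*(1/(2*S))) = (-324 + S)/(S + (-332 + S)/(2*S)))
1/(Q(o(29, 1)) + 41956) = 1/(2*((1/4)*29*1)*(-324 + (1/4)*29*1)/(-332 + (1/4)*29*1 + 2*((1/4)*29*1)**2) + 41956) = 1/(2*(29/4)*(-324 + 29/4)/(-332 + 29/4 + 2*(29/4)**2) + 41956) = 1/(2*(29/4)*(-1267/4)/(-332 + 29/4 + 2*(841/16)) + 41956) = 1/(2*(29/4)*(-1267/4)/(-332 + 29/4 + 841/8) + 41956) = 1/(2*(29/4)*(-1267/4)/(-1757/8) + 41956) = 1/(2*(29/4)*(-8/1757)*(-1267/4) + 41956) = 1/(5249/251 + 41956) = 1/(10536205/251) = 251/10536205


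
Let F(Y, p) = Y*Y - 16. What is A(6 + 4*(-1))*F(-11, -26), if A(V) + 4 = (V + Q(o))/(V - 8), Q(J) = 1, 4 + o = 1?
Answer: -945/2 ≈ -472.50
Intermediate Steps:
o = -3 (o = -4 + 1 = -3)
F(Y, p) = -16 + Y² (F(Y, p) = Y² - 16 = -16 + Y²)
A(V) = -4 + (1 + V)/(-8 + V) (A(V) = -4 + (V + 1)/(V - 8) = -4 + (1 + V)/(-8 + V))
A(6 + 4*(-1))*F(-11, -26) = (3*(11 - (6 + 4*(-1)))/(-8 + (6 + 4*(-1))))*(-16 + (-11)²) = (3*(11 - (6 - 4))/(-8 + (6 - 4)))*(-16 + 121) = (3*(11 - 1*2)/(-8 + 2))*105 = (3*(11 - 2)/(-6))*105 = (3*(-⅙)*9)*105 = -9/2*105 = -945/2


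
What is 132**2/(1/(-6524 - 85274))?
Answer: -1599488352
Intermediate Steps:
132**2/(1/(-6524 - 85274)) = 17424/(1/(-91798)) = 17424/(-1/91798) = 17424*(-91798) = -1599488352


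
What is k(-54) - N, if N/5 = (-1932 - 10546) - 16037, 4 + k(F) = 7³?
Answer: 142914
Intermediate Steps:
k(F) = 339 (k(F) = -4 + 7³ = -4 + 343 = 339)
N = -142575 (N = 5*((-1932 - 10546) - 16037) = 5*(-12478 - 16037) = 5*(-28515) = -142575)
k(-54) - N = 339 - 1*(-142575) = 339 + 142575 = 142914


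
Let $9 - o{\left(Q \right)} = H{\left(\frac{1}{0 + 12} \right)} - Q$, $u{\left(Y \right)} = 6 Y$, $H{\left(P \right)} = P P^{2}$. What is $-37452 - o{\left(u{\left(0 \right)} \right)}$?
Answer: $- \frac{64732607}{1728} \approx -37461.0$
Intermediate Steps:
$H{\left(P \right)} = P^{3}$
$o{\left(Q \right)} = \frac{15551}{1728} + Q$ ($o{\left(Q \right)} = 9 - \left(\left(\frac{1}{0 + 12}\right)^{3} - Q\right) = 9 - \left(\left(\frac{1}{12}\right)^{3} - Q\right) = 9 - \left(\frac{1}{1728} - Q\right) = 9 + \left(- \frac{1}{1728} + Q\right) = \frac{15551}{1728} + Q$)
$-37452 - o{\left(u{\left(0 \right)} \right)} = -37452 - \left(\frac{15551}{1728} + 6 \cdot 0\right) = -37452 - \left(\frac{15551}{1728} + 0\right) = -37452 - \frac{15551}{1728} = - \frac{64732607}{1728}$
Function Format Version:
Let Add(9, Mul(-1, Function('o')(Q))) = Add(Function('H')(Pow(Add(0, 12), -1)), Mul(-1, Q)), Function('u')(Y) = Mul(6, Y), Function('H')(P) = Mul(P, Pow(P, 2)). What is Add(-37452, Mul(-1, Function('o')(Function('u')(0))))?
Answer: Rational(-64732607, 1728) ≈ -37461.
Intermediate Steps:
Function('H')(P) = Pow(P, 3)
Function('o')(Q) = Add(Rational(15551, 1728), Q) (Function('o')(Q) = Add(9, Mul(-1, Add(Pow(Pow(Add(0, 12), -1), 3), Mul(-1, Q)))) = Add(9, Mul(-1, Add(Pow(Pow(12, -1), 3), Mul(-1, Q)))) = Add(9, Mul(-1, Add(Pow(Rational(1, 12), 3), Mul(-1, Q)))) = Add(9, Mul(-1, Add(Rational(1, 1728), Mul(-1, Q)))) = Add(9, Add(Rational(-1, 1728), Q)) = Add(Rational(15551, 1728), Q))
Add(-37452, Mul(-1, Function('o')(Function('u')(0)))) = Add(-37452, Mul(-1, Add(Rational(15551, 1728), Mul(6, 0)))) = Add(-37452, Mul(-1, Add(Rational(15551, 1728), 0))) = Add(-37452, Mul(-1, Rational(15551, 1728))) = Add(-37452, Rational(-15551, 1728)) = Rational(-64732607, 1728)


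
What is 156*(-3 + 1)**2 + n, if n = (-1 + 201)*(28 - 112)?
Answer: -16176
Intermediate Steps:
n = -16800 (n = 200*(-84) = -16800)
156*(-3 + 1)**2 + n = 156*(-3 + 1)**2 - 16800 = 156*(-2)**2 - 16800 = 156*4 - 16800 = 624 - 16800 = -16176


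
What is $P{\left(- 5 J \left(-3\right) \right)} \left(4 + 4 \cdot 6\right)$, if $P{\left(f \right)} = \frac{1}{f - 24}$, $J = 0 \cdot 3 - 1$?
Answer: $- \frac{28}{39} \approx -0.71795$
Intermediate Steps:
$J = -1$ ($J = 0 - 1 = -1$)
$P{\left(f \right)} = \frac{1}{-24 + f}$
$P{\left(- 5 J \left(-3\right) \right)} \left(4 + 4 \cdot 6\right) = \frac{4 + 4 \cdot 6}{-24 + \left(-5\right) \left(-1\right) \left(-3\right)} = \frac{4 + 24}{-24 + 5 \left(-3\right)} = \frac{1}{-24 - 15} \cdot 28 = \frac{1}{-39} \cdot 28 = \left(- \frac{1}{39}\right) 28 = - \frac{28}{39}$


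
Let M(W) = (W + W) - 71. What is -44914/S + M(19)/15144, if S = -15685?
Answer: 226553337/79177880 ≈ 2.8613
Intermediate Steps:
M(W) = -71 + 2*W (M(W) = 2*W - 71 = -71 + 2*W)
-44914/S + M(19)/15144 = -44914/(-15685) + (-71 + 2*19)/15144 = -44914*(-1/15685) + (-71 + 38)*(1/15144) = 44914/15685 - 33*1/15144 = 44914/15685 - 11/5048 = 226553337/79177880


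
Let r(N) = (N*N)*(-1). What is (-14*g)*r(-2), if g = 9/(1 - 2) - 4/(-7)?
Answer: -472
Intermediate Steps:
g = -59/7 (g = 9/(-1) - 4*(-⅐) = 9*(-1) + 4/7 = -9 + 4/7 = -59/7 ≈ -8.4286)
r(N) = -N² (r(N) = N²*(-1) = -N²)
(-14*g)*r(-2) = (-14*(-59/7))*(-1*(-2)²) = 118*(-1*4) = 118*(-4) = -472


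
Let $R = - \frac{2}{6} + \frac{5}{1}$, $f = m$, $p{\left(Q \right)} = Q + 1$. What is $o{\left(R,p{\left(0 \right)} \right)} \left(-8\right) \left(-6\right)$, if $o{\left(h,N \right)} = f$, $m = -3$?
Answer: $-144$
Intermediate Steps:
$p{\left(Q \right)} = 1 + Q$
$f = -3$
$R = \frac{14}{3}$ ($R = \left(-2\right) \frac{1}{6} + 5 \cdot 1 = - \frac{1}{3} + 5 = \frac{14}{3} \approx 4.6667$)
$o{\left(h,N \right)} = -3$
$o{\left(R,p{\left(0 \right)} \right)} \left(-8\right) \left(-6\right) = \left(-3\right) \left(-8\right) \left(-6\right) = 24 \left(-6\right) = -144$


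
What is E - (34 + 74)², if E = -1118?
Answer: -12782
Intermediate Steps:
E - (34 + 74)² = -1118 - (34 + 74)² = -1118 - 1*108² = -1118 - 1*11664 = -1118 - 11664 = -12782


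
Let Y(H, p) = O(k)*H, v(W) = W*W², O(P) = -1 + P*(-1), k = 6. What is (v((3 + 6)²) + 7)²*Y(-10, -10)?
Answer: 19770588369280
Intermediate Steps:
O(P) = -1 - P
v(W) = W³
Y(H, p) = -7*H (Y(H, p) = (-1 - 1*6)*H = (-1 - 6)*H = -7*H)
(v((3 + 6)²) + 7)²*Y(-10, -10) = (((3 + 6)²)³ + 7)²*(-7*(-10)) = ((9²)³ + 7)²*70 = (81³ + 7)²*70 = (531441 + 7)²*70 = 531448²*70 = 282436976704*70 = 19770588369280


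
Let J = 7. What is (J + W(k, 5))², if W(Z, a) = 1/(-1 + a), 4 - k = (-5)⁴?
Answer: 841/16 ≈ 52.563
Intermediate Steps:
k = -621 (k = 4 - 1*(-5)⁴ = 4 - 1*625 = 4 - 625 = -621)
(J + W(k, 5))² = (7 + 1/(-1 + 5))² = (7 + 1/4)² = (7 + ¼)² = (29/4)² = 841/16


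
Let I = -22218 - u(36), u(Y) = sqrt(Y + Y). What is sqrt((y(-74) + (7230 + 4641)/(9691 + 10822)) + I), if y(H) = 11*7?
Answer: sqrt(-9316316635006 - 2524699014*sqrt(2))/20513 ≈ 148.83*I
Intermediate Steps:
u(Y) = sqrt(2)*sqrt(Y) (u(Y) = sqrt(2*Y) = sqrt(2)*sqrt(Y))
I = -22218 - 6*sqrt(2) (I = -22218 - sqrt(2)*sqrt(36) = -22218 - sqrt(2)*6 = -22218 - 6*sqrt(2) ≈ -22227.)
y(H) = 77
sqrt((y(-74) + (7230 + 4641)/(9691 + 10822)) + I) = sqrt((77 + (7230 + 4641)/(9691 + 10822)) + (-22218 - 6*sqrt(2))) = sqrt((77 + 11871/20513) + (-22218 - 6*sqrt(2))) = sqrt(1591372/20513 + (-22218 - 6*sqrt(2))) = sqrt(-454166462/20513 - 6*sqrt(2))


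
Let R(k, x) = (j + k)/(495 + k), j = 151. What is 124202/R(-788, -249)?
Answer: 2799322/49 ≈ 57129.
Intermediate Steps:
R(k, x) = (151 + k)/(495 + k)
124202/R(-788, -249) = 124202/(((151 - 788)/(495 - 788))) = 124202/((-637/(-293))) = 124202/((-1/293*(-637))) = 124202/(637/293) = 124202*(293/637) = 2799322/49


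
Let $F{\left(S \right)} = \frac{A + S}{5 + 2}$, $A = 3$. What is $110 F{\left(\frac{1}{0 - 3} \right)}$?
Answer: $\frac{880}{21} \approx 41.905$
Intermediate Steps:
$F{\left(S \right)} = \frac{3}{7} + \frac{S}{7}$ ($F{\left(S \right)} = \frac{3 + S}{5 + 2} = \frac{3 + S}{7} = \left(3 + S\right) \frac{1}{7} = \frac{3}{7} + \frac{S}{7}$)
$110 F{\left(\frac{1}{0 - 3} \right)} = 110 \left(\frac{3}{7} + \frac{1}{7 \left(0 - 3\right)}\right) = 110 \left(\frac{3}{7} + \frac{1}{7 \left(-3\right)}\right) = 110 \left(\frac{3}{7} + \frac{1}{7} \left(- \frac{1}{3}\right)\right) = 110 \left(\frac{3}{7} - \frac{1}{21}\right) = 110 \cdot \frac{8}{21} = \frac{880}{21}$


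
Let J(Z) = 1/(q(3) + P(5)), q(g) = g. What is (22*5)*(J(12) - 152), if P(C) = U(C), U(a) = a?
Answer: -66825/4 ≈ -16706.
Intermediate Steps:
P(C) = C
J(Z) = ⅛ (J(Z) = 1/(3 + 5) = 1/8 = ⅛)
(22*5)*(J(12) - 152) = (22*5)*(⅛ - 152) = 110*(-1215/8) = -66825/4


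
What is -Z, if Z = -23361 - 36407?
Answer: 59768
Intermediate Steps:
Z = -59768
-Z = -1*(-59768) = 59768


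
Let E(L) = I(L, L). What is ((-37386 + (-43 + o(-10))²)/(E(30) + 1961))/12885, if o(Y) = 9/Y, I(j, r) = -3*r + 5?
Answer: -3545879/2417226000 ≈ -0.0014669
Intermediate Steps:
I(j, r) = 5 - 3*r
E(L) = 5 - 3*L
((-37386 + (-43 + o(-10))²)/(E(30) + 1961))/12885 = ((-37386 + (-43 + 9/(-10))²)/((5 - 3*30) + 1961))/12885 = ((-37386 + (-43 + 9*(-⅒))²)/((5 - 90) + 1961))*(1/12885) = ((-37386 + (-43 - 9/10)²)/(-85 + 1961))*(1/12885) = ((-37386 + (-439/10)²)/1876)*(1/12885) = ((-37386 + 192721/100)*(1/1876))*(1/12885) = -3545879/100*1/1876*(1/12885) = -3545879/187600*1/12885 = -3545879/2417226000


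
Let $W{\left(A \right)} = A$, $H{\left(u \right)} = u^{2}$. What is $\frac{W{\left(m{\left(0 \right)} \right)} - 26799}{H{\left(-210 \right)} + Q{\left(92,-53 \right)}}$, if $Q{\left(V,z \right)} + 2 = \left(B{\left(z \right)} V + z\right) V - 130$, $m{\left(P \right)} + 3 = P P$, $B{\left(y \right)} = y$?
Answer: $\frac{1489}{22750} \approx 0.065451$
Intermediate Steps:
$m{\left(P \right)} = -3 + P^{2}$ ($m{\left(P \right)} = -3 + P P = -3 + P^{2}$)
$Q{\left(V,z \right)} = -132 + V \left(z + V z\right)$ ($Q{\left(V,z \right)} = -2 + \left(\left(z V + z\right) V - 130\right) = -2 + \left(\left(V z + z\right) V - 130\right) = -2 + \left(\left(z + V z\right) V - 130\right) = -2 + \left(V \left(z + V z\right) - 130\right) = -2 + \left(-130 + V \left(z + V z\right)\right) = -132 + V \left(z + V z\right)$)
$\frac{W{\left(m{\left(0 \right)} \right)} - 26799}{H{\left(-210 \right)} + Q{\left(92,-53 \right)}} = \frac{\left(-3 + 0^{2}\right) - 26799}{\left(-210\right)^{2} - \left(5008 + 448592\right)} = \frac{\left(-3 + 0\right) - 26799}{44100 - 453600} = \frac{-3 - 26799}{44100 - 453600} = - \frac{26802}{44100 - 453600} = - \frac{26802}{-409500} = \left(-26802\right) \left(- \frac{1}{409500}\right) = \frac{1489}{22750}$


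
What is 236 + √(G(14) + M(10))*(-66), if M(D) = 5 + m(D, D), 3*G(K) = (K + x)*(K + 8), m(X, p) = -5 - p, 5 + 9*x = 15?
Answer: 236 - 22*√8166/3 ≈ -426.68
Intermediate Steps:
x = 10/9 (x = -5/9 + (⅑)*15 = -5/9 + 5/3 = 10/9 ≈ 1.1111)
G(K) = (8 + K)*(10/9 + K)/3 (G(K) = ((K + 10/9)*(K + 8))/3 = ((10/9 + K)*(8 + K))/3 = ((8 + K)*(10/9 + K))/3 = (8 + K)*(10/9 + K)/3)
M(D) = -D (M(D) = 5 + (-5 - D) = -D)
236 + √(G(14) + M(10))*(-66) = 236 + √((80/27 + (⅓)*14² + (82/27)*14) - 1*10)*(-66) = 236 + √((80/27 + (⅓)*196 + 1148/27) - 10)*(-66) = 236 + √((80/27 + 196/3 + 1148/27) - 10)*(-66) = 236 + √(2992/27 - 10)*(-66) = 236 + √(2722/27)*(-66) = 236 + (√8166/9)*(-66) = 236 - 22*√8166/3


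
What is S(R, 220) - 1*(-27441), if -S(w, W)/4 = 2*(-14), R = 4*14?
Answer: 27553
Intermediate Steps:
R = 56
S(w, W) = 112 (S(w, W) = -8*(-14) = -4*(-28) = 112)
S(R, 220) - 1*(-27441) = 112 - 1*(-27441) = 112 + 27441 = 27553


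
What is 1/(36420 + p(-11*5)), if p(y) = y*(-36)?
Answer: 1/38400 ≈ 2.6042e-5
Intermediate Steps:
p(y) = -36*y
1/(36420 + p(-11*5)) = 1/(36420 - (-396)*5) = 1/(36420 - 36*(-55)) = 1/(36420 + 1980) = 1/38400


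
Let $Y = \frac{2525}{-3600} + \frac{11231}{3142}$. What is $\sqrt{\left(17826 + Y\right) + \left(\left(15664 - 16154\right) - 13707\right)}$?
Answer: $\frac{\sqrt{1290760082347}}{18852} \approx 60.265$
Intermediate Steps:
$Y = \frac{649961}{226224}$ ($Y = 2525 \left(- \frac{1}{3600}\right) + 11231 \cdot \frac{1}{3142} = - \frac{101}{144} + \frac{11231}{3142} = \frac{649961}{226224} \approx 2.8731$)
$\sqrt{\left(17826 + Y\right) + \left(\left(15664 - 16154\right) - 13707\right)} = \sqrt{\left(17826 + \frac{649961}{226224}\right) + \left(\left(15664 - 16154\right) - 13707\right)} = \sqrt{\frac{4033318985}{226224} - 14197} = \sqrt{\frac{821616857}{226224}} = \frac{\sqrt{1290760082347}}{18852}$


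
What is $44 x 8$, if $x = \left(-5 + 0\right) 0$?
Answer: $0$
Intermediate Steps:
$x = 0$ ($x = \left(-5\right) 0 = 0$)
$44 x 8 = 44 \cdot 0 \cdot 8 = 0 \cdot 8 = 0$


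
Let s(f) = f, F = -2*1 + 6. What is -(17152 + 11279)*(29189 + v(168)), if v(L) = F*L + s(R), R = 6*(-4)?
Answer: -848295747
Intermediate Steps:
R = -24
F = 4 (F = -2 + 6 = 4)
v(L) = -24 + 4*L (v(L) = 4*L - 24 = -24 + 4*L)
-(17152 + 11279)*(29189 + v(168)) = -(17152 + 11279)*(29189 + (-24 + 4*168)) = -28431*(29189 + (-24 + 672)) = -28431*(29189 + 648) = -28431*29837 = -1*848295747 = -848295747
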